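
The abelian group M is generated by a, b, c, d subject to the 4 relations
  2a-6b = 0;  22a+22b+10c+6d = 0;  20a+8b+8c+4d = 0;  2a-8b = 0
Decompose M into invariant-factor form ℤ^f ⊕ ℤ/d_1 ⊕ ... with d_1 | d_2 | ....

rank_ℚ(R)=4; free=4−4=0
SNF(R) diag = [2, 2, 2, 4] → torsion [2, 2, 2, 4]

Answer: M ≅ ℤ/2 ⊕ ℤ/2 ⊕ ℤ/2 ⊕ ℤ/4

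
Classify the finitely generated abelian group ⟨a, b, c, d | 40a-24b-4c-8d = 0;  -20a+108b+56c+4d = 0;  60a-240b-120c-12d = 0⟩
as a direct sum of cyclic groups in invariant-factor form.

rank_ℚ(R)=3; free=4−3=1
SNF(R) diag = [4, 12, 12] → torsion [4, 12, 12]

Answer: M ≅ ℤ^1 ⊕ ℤ/4 ⊕ ℤ/12 ⊕ ℤ/12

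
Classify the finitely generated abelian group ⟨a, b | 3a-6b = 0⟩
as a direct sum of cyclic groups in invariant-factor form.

rank_ℚ(R)=1; free=2−1=1
SNF(R) diag = [3] → torsion [3]

Answer: M ≅ ℤ^1 ⊕ ℤ/3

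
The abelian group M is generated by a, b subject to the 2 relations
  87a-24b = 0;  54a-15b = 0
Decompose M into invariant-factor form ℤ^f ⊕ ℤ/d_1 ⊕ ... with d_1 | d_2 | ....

Answer: M ≅ ℤ/3 ⊕ ℤ/3

Derivation:
rank_ℚ(R)=2; free=2−2=0
SNF(R) diag = [3, 3] → torsion [3, 3]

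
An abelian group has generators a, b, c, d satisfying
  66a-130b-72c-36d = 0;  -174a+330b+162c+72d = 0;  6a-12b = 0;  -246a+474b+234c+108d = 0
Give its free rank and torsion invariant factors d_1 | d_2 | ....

rank_ℚ(R)=4; free=4−4=0
SNF(R) diag = [2, 6, 18, 36] → torsion [2, 6, 18, 36]

Answer: M ≅ ℤ/2 ⊕ ℤ/6 ⊕ ℤ/18 ⊕ ℤ/36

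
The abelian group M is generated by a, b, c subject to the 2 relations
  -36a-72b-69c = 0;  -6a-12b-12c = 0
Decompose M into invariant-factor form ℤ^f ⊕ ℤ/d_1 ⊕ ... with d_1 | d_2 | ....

rank_ℚ(R)=2; free=3−2=1
SNF(R) diag = [3, 6] → torsion [3, 6]

Answer: M ≅ ℤ^1 ⊕ ℤ/3 ⊕ ℤ/6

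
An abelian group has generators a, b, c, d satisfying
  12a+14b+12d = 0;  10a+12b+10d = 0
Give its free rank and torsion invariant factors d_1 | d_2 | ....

Answer: M ≅ ℤ^2 ⊕ ℤ/2 ⊕ ℤ/2

Derivation:
rank_ℚ(R)=2; free=4−2=2
SNF(R) diag = [2, 2] → torsion [2, 2]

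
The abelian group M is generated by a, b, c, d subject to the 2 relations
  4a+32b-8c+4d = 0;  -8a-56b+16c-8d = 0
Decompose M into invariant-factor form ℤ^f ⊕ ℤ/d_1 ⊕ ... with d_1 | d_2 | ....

Answer: M ≅ ℤ^2 ⊕ ℤ/4 ⊕ ℤ/8

Derivation:
rank_ℚ(R)=2; free=4−2=2
SNF(R) diag = [4, 8] → torsion [4, 8]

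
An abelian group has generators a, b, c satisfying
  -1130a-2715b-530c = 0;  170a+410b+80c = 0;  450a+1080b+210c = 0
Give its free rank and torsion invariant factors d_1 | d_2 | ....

rank_ℚ(R)=3; free=3−3=0
SNF(R) diag = [5, 10, 30] → torsion [5, 10, 30]

Answer: M ≅ ℤ/5 ⊕ ℤ/10 ⊕ ℤ/30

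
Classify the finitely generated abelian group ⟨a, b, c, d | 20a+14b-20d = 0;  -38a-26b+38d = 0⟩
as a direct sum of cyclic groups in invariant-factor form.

rank_ℚ(R)=2; free=4−2=2
SNF(R) diag = [2, 6] → torsion [2, 6]

Answer: M ≅ ℤ^2 ⊕ ℤ/2 ⊕ ℤ/6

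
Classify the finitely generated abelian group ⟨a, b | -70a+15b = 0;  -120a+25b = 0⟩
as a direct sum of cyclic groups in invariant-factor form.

Answer: M ≅ ℤ/5 ⊕ ℤ/10

Derivation:
rank_ℚ(R)=2; free=2−2=0
SNF(R) diag = [5, 10] → torsion [5, 10]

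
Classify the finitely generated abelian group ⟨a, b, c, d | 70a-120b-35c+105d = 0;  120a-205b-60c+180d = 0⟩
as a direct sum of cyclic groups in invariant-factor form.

rank_ℚ(R)=2; free=4−2=2
SNF(R) diag = [5, 5] → torsion [5, 5]

Answer: M ≅ ℤ^2 ⊕ ℤ/5 ⊕ ℤ/5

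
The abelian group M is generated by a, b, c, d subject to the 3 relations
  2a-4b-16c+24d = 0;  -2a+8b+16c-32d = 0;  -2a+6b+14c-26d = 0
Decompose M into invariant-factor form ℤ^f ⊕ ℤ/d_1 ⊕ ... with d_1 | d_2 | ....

Answer: M ≅ ℤ^1 ⊕ ℤ/2 ⊕ ℤ/2 ⊕ ℤ/4

Derivation:
rank_ℚ(R)=3; free=4−3=1
SNF(R) diag = [2, 2, 4] → torsion [2, 2, 4]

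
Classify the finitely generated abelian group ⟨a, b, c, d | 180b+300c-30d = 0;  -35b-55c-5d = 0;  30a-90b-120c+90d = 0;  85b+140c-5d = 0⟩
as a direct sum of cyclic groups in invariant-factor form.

Answer: M ≅ ℤ/5 ⊕ ℤ/15 ⊕ ℤ/30 ⊕ ℤ/30

Derivation:
rank_ℚ(R)=4; free=4−4=0
SNF(R) diag = [5, 15, 30, 30] → torsion [5, 15, 30, 30]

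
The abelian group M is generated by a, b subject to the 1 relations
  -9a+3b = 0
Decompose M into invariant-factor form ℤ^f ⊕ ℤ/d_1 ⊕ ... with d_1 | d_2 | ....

rank_ℚ(R)=1; free=2−1=1
SNF(R) diag = [3] → torsion [3]

Answer: M ≅ ℤ^1 ⊕ ℤ/3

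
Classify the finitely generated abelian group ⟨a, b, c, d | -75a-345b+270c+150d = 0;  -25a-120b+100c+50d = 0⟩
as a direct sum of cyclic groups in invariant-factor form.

rank_ℚ(R)=2; free=4−2=2
SNF(R) diag = [5, 15] → torsion [5, 15]

Answer: M ≅ ℤ^2 ⊕ ℤ/5 ⊕ ℤ/15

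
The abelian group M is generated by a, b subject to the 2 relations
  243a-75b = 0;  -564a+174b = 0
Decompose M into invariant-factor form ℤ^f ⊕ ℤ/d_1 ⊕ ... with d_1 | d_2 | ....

rank_ℚ(R)=2; free=2−2=0
SNF(R) diag = [3, 6] → torsion [3, 6]

Answer: M ≅ ℤ/3 ⊕ ℤ/6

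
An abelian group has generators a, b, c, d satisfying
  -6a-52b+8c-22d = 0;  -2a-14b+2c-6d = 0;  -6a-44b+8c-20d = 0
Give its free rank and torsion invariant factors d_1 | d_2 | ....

rank_ℚ(R)=3; free=4−3=1
SNF(R) diag = [2, 2, 2] → torsion [2, 2, 2]

Answer: M ≅ ℤ^1 ⊕ ℤ/2 ⊕ ℤ/2 ⊕ ℤ/2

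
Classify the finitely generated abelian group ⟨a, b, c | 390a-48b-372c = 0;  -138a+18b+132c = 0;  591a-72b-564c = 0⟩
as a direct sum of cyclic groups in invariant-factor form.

Answer: M ≅ ℤ/3 ⊕ ℤ/6 ⊕ ℤ/12

Derivation:
rank_ℚ(R)=3; free=3−3=0
SNF(R) diag = [3, 6, 12] → torsion [3, 6, 12]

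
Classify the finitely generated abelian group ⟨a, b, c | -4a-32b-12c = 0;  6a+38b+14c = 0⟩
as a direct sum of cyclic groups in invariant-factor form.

rank_ℚ(R)=2; free=3−2=1
SNF(R) diag = [2, 4] → torsion [2, 4]

Answer: M ≅ ℤ^1 ⊕ ℤ/2 ⊕ ℤ/4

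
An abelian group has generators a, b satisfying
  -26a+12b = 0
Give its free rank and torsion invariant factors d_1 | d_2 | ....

Answer: M ≅ ℤ^1 ⊕ ℤ/2

Derivation:
rank_ℚ(R)=1; free=2−1=1
SNF(R) diag = [2] → torsion [2]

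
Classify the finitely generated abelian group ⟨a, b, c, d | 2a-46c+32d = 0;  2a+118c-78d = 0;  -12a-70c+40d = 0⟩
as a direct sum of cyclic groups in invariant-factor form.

Answer: M ≅ ℤ^1 ⊕ ℤ/2 ⊕ ℤ/2 ⊕ ℤ/6

Derivation:
rank_ℚ(R)=3; free=4−3=1
SNF(R) diag = [2, 2, 6] → torsion [2, 2, 6]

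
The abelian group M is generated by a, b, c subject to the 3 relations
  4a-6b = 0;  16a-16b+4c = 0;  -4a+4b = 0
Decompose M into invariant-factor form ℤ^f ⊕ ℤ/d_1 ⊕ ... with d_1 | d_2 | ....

Answer: M ≅ ℤ/2 ⊕ ℤ/4 ⊕ ℤ/4

Derivation:
rank_ℚ(R)=3; free=3−3=0
SNF(R) diag = [2, 4, 4] → torsion [2, 4, 4]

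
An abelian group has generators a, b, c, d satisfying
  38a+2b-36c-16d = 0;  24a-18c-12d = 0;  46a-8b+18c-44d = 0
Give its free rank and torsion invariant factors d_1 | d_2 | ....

Answer: M ≅ ℤ^1 ⊕ ℤ/2 ⊕ ℤ/6 ⊕ ℤ/18

Derivation:
rank_ℚ(R)=3; free=4−3=1
SNF(R) diag = [2, 6, 18] → torsion [2, 6, 18]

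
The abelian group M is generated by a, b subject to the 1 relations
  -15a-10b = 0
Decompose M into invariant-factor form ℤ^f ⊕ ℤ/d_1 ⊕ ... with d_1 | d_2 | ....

Answer: M ≅ ℤ^1 ⊕ ℤ/5

Derivation:
rank_ℚ(R)=1; free=2−1=1
SNF(R) diag = [5] → torsion [5]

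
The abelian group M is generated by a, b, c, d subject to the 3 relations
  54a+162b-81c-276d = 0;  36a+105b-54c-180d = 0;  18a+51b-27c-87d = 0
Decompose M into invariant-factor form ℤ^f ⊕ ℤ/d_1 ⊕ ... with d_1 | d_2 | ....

rank_ℚ(R)=3; free=4−3=1
SNF(R) diag = [3, 3, 9] → torsion [3, 3, 9]

Answer: M ≅ ℤ^1 ⊕ ℤ/3 ⊕ ℤ/3 ⊕ ℤ/9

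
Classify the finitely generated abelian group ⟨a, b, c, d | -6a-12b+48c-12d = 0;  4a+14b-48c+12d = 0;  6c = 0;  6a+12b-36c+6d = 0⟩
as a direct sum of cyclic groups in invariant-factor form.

Answer: M ≅ ℤ/2 ⊕ ℤ/6 ⊕ ℤ/6 ⊕ ℤ/18

Derivation:
rank_ℚ(R)=4; free=4−4=0
SNF(R) diag = [2, 6, 6, 18] → torsion [2, 6, 6, 18]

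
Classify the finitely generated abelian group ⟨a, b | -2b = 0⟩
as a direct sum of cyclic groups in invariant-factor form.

Answer: M ≅ ℤ^1 ⊕ ℤ/2

Derivation:
rank_ℚ(R)=1; free=2−1=1
SNF(R) diag = [2] → torsion [2]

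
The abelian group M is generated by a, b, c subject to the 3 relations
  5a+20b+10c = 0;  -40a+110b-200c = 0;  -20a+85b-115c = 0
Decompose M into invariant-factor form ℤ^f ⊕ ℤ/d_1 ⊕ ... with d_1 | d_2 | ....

Answer: M ≅ ℤ/5 ⊕ ℤ/15 ⊕ ℤ/30

Derivation:
rank_ℚ(R)=3; free=3−3=0
SNF(R) diag = [5, 15, 30] → torsion [5, 15, 30]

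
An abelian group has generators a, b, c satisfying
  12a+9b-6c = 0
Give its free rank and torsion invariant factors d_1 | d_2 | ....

rank_ℚ(R)=1; free=3−1=2
SNF(R) diag = [3] → torsion [3]

Answer: M ≅ ℤ^2 ⊕ ℤ/3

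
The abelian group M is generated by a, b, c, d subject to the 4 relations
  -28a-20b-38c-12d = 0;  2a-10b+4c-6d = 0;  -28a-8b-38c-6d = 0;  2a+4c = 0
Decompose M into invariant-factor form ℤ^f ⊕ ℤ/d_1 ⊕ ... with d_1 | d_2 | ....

rank_ℚ(R)=4; free=4−4=0
SNF(R) diag = [2, 2, 6, 18] → torsion [2, 2, 6, 18]

Answer: M ≅ ℤ/2 ⊕ ℤ/2 ⊕ ℤ/6 ⊕ ℤ/18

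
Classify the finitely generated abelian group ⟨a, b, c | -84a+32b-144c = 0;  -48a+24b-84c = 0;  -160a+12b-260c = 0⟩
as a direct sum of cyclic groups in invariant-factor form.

rank_ℚ(R)=3; free=3−3=0
SNF(R) diag = [4, 4, 12] → torsion [4, 4, 12]

Answer: M ≅ ℤ/4 ⊕ ℤ/4 ⊕ ℤ/12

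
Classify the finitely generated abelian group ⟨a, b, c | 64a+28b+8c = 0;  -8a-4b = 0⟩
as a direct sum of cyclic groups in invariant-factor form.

Answer: M ≅ ℤ^1 ⊕ ℤ/4 ⊕ ℤ/8

Derivation:
rank_ℚ(R)=2; free=3−2=1
SNF(R) diag = [4, 8] → torsion [4, 8]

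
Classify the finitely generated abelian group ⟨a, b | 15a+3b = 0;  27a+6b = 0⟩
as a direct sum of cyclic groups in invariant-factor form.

rank_ℚ(R)=2; free=2−2=0
SNF(R) diag = [3, 3] → torsion [3, 3]

Answer: M ≅ ℤ/3 ⊕ ℤ/3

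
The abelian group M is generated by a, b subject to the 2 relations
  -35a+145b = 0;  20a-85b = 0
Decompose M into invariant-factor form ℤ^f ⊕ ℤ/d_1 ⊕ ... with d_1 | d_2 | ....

Answer: M ≅ ℤ/5 ⊕ ℤ/15

Derivation:
rank_ℚ(R)=2; free=2−2=0
SNF(R) diag = [5, 15] → torsion [5, 15]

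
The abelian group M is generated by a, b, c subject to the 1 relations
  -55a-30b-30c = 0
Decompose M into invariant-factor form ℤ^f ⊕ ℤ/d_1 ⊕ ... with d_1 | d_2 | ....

rank_ℚ(R)=1; free=3−1=2
SNF(R) diag = [5] → torsion [5]

Answer: M ≅ ℤ^2 ⊕ ℤ/5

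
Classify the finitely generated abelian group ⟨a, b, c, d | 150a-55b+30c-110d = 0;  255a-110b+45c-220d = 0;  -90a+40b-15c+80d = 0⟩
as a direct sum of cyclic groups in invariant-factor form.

rank_ℚ(R)=3; free=4−3=1
SNF(R) diag = [5, 15, 15] → torsion [5, 15, 15]

Answer: M ≅ ℤ^1 ⊕ ℤ/5 ⊕ ℤ/15 ⊕ ℤ/15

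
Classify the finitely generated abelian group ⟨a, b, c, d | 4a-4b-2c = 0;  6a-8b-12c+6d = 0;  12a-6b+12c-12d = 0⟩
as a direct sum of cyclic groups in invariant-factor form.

Answer: M ≅ ℤ^1 ⊕ ℤ/2 ⊕ ℤ/2 ⊕ ℤ/6

Derivation:
rank_ℚ(R)=3; free=4−3=1
SNF(R) diag = [2, 2, 6] → torsion [2, 2, 6]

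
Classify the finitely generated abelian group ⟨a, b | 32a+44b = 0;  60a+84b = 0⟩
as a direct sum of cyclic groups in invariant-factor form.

Answer: M ≅ ℤ/4 ⊕ ℤ/12

Derivation:
rank_ℚ(R)=2; free=2−2=0
SNF(R) diag = [4, 12] → torsion [4, 12]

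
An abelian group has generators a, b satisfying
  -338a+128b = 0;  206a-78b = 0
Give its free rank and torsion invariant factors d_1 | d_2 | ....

rank_ℚ(R)=2; free=2−2=0
SNF(R) diag = [2, 2] → torsion [2, 2]

Answer: M ≅ ℤ/2 ⊕ ℤ/2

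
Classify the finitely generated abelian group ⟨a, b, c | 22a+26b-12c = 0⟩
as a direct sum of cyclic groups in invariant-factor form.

Answer: M ≅ ℤ^2 ⊕ ℤ/2

Derivation:
rank_ℚ(R)=1; free=3−1=2
SNF(R) diag = [2] → torsion [2]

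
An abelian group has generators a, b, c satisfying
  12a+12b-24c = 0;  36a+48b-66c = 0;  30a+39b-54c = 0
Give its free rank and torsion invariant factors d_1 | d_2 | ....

rank_ℚ(R)=3; free=3−3=0
SNF(R) diag = [3, 6, 12] → torsion [3, 6, 12]

Answer: M ≅ ℤ/3 ⊕ ℤ/6 ⊕ ℤ/12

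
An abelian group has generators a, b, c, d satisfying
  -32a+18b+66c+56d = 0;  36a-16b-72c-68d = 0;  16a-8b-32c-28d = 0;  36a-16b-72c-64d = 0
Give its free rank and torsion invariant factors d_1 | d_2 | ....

rank_ℚ(R)=4; free=4−4=0
SNF(R) diag = [2, 4, 4, 8] → torsion [2, 4, 4, 8]

Answer: M ≅ ℤ/2 ⊕ ℤ/4 ⊕ ℤ/4 ⊕ ℤ/8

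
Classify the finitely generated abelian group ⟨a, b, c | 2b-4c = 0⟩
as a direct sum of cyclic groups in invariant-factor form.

rank_ℚ(R)=1; free=3−1=2
SNF(R) diag = [2] → torsion [2]

Answer: M ≅ ℤ^2 ⊕ ℤ/2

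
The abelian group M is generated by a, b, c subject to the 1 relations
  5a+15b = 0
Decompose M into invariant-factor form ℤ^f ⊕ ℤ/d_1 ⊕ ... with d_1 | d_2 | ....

rank_ℚ(R)=1; free=3−1=2
SNF(R) diag = [5] → torsion [5]

Answer: M ≅ ℤ^2 ⊕ ℤ/5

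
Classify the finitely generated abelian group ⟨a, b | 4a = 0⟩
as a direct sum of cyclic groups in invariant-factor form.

rank_ℚ(R)=1; free=2−1=1
SNF(R) diag = [4] → torsion [4]

Answer: M ≅ ℤ^1 ⊕ ℤ/4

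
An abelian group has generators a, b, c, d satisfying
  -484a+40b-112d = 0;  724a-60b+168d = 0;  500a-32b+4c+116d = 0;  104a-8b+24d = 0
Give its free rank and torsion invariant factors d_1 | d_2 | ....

Answer: M ≅ ℤ/4 ⊕ ℤ/4 ⊕ ℤ/4 ⊕ ℤ/8

Derivation:
rank_ℚ(R)=4; free=4−4=0
SNF(R) diag = [4, 4, 4, 8] → torsion [4, 4, 4, 8]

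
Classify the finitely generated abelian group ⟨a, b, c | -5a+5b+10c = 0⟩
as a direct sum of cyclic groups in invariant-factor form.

rank_ℚ(R)=1; free=3−1=2
SNF(R) diag = [5] → torsion [5]

Answer: M ≅ ℤ^2 ⊕ ℤ/5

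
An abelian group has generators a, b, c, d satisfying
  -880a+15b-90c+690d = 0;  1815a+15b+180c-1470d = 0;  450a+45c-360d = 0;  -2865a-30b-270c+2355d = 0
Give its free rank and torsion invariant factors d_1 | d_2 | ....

Answer: M ≅ ℤ/5 ⊕ ℤ/15 ⊕ ℤ/45 ⊕ ℤ/135

Derivation:
rank_ℚ(R)=4; free=4−4=0
SNF(R) diag = [5, 15, 45, 135] → torsion [5, 15, 45, 135]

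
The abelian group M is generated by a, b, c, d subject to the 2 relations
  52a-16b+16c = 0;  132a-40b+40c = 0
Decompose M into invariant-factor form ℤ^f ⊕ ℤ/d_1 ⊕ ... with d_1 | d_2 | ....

Answer: M ≅ ℤ^2 ⊕ ℤ/4 ⊕ ℤ/8

Derivation:
rank_ℚ(R)=2; free=4−2=2
SNF(R) diag = [4, 8] → torsion [4, 8]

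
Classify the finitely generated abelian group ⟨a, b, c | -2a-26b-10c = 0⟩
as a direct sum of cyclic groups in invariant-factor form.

rank_ℚ(R)=1; free=3−1=2
SNF(R) diag = [2] → torsion [2]

Answer: M ≅ ℤ^2 ⊕ ℤ/2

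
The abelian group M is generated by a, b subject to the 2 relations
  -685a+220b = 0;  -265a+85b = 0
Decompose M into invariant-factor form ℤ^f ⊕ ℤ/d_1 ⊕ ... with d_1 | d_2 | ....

Answer: M ≅ ℤ/5 ⊕ ℤ/15

Derivation:
rank_ℚ(R)=2; free=2−2=0
SNF(R) diag = [5, 15] → torsion [5, 15]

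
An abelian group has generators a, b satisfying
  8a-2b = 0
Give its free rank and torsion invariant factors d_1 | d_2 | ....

Answer: M ≅ ℤ^1 ⊕ ℤ/2

Derivation:
rank_ℚ(R)=1; free=2−1=1
SNF(R) diag = [2] → torsion [2]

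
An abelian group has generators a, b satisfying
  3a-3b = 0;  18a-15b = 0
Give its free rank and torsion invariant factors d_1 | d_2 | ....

rank_ℚ(R)=2; free=2−2=0
SNF(R) diag = [3, 3] → torsion [3, 3]

Answer: M ≅ ℤ/3 ⊕ ℤ/3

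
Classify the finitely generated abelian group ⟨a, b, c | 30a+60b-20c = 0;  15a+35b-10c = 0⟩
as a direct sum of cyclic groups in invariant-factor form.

rank_ℚ(R)=2; free=3−2=1
SNF(R) diag = [5, 10] → torsion [5, 10]

Answer: M ≅ ℤ^1 ⊕ ℤ/5 ⊕ ℤ/10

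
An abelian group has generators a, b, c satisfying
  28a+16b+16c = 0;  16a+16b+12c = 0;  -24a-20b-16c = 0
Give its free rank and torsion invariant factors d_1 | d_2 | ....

Answer: M ≅ ℤ/4 ⊕ ℤ/4 ⊕ ℤ/4

Derivation:
rank_ℚ(R)=3; free=3−3=0
SNF(R) diag = [4, 4, 4] → torsion [4, 4, 4]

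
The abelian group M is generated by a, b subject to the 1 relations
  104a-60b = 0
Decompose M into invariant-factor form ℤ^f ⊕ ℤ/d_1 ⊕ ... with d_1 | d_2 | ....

Answer: M ≅ ℤ^1 ⊕ ℤ/4

Derivation:
rank_ℚ(R)=1; free=2−1=1
SNF(R) diag = [4] → torsion [4]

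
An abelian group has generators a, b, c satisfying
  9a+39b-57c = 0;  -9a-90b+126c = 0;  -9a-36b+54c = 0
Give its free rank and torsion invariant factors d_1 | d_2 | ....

Answer: M ≅ ℤ/3 ⊕ ℤ/9 ⊕ ℤ/18

Derivation:
rank_ℚ(R)=3; free=3−3=0
SNF(R) diag = [3, 9, 18] → torsion [3, 9, 18]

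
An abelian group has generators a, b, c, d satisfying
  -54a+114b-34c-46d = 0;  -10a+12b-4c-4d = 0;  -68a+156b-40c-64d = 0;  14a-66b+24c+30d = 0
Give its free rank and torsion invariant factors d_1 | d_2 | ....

Answer: M ≅ ℤ/2 ⊕ ℤ/2 ⊕ ℤ/6 ⊕ ℤ/12

Derivation:
rank_ℚ(R)=4; free=4−4=0
SNF(R) diag = [2, 2, 6, 12] → torsion [2, 2, 6, 12]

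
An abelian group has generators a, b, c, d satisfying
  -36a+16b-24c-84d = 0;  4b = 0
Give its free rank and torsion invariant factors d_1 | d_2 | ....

rank_ℚ(R)=2; free=4−2=2
SNF(R) diag = [4, 12] → torsion [4, 12]

Answer: M ≅ ℤ^2 ⊕ ℤ/4 ⊕ ℤ/12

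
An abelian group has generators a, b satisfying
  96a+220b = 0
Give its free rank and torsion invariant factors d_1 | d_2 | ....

Answer: M ≅ ℤ^1 ⊕ ℤ/4

Derivation:
rank_ℚ(R)=1; free=2−1=1
SNF(R) diag = [4] → torsion [4]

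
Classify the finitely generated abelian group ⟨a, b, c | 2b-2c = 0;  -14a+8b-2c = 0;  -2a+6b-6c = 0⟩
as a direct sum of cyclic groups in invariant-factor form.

Answer: M ≅ ℤ/2 ⊕ ℤ/2 ⊕ ℤ/6

Derivation:
rank_ℚ(R)=3; free=3−3=0
SNF(R) diag = [2, 2, 6] → torsion [2, 2, 6]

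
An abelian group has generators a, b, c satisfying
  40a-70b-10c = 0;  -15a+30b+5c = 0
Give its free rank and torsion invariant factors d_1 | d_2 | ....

rank_ℚ(R)=2; free=3−2=1
SNF(R) diag = [5, 10] → torsion [5, 10]

Answer: M ≅ ℤ^1 ⊕ ℤ/5 ⊕ ℤ/10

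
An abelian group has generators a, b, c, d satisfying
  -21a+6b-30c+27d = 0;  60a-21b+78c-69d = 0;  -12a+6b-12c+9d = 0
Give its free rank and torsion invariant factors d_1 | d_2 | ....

Answer: M ≅ ℤ^1 ⊕ ℤ/3 ⊕ ℤ/3 ⊕ ℤ/9

Derivation:
rank_ℚ(R)=3; free=4−3=1
SNF(R) diag = [3, 3, 9] → torsion [3, 3, 9]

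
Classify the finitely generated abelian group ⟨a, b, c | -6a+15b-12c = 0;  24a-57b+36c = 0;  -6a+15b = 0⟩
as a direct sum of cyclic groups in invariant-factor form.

rank_ℚ(R)=3; free=3−3=0
SNF(R) diag = [3, 6, 12] → torsion [3, 6, 12]

Answer: M ≅ ℤ/3 ⊕ ℤ/6 ⊕ ℤ/12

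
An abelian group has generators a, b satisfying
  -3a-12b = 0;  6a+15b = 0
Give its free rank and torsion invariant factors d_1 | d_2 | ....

Answer: M ≅ ℤ/3 ⊕ ℤ/9

Derivation:
rank_ℚ(R)=2; free=2−2=0
SNF(R) diag = [3, 9] → torsion [3, 9]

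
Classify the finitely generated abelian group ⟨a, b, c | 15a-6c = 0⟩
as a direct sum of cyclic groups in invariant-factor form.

Answer: M ≅ ℤ^2 ⊕ ℤ/3

Derivation:
rank_ℚ(R)=1; free=3−1=2
SNF(R) diag = [3] → torsion [3]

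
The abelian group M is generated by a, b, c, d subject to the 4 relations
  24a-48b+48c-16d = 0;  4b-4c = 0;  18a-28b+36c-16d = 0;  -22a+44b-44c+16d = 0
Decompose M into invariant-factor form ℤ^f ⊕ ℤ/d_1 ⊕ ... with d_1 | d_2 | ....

rank_ℚ(R)=4; free=4−4=0
SNF(R) diag = [2, 4, 8, 16] → torsion [2, 4, 8, 16]

Answer: M ≅ ℤ/2 ⊕ ℤ/4 ⊕ ℤ/8 ⊕ ℤ/16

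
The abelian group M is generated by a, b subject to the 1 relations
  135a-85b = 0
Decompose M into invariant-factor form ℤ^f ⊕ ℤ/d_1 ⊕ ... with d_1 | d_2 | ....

rank_ℚ(R)=1; free=2−1=1
SNF(R) diag = [5] → torsion [5]

Answer: M ≅ ℤ^1 ⊕ ℤ/5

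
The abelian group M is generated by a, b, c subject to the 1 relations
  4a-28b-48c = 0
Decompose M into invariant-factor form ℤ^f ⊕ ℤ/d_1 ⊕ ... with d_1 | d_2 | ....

Answer: M ≅ ℤ^2 ⊕ ℤ/4

Derivation:
rank_ℚ(R)=1; free=3−1=2
SNF(R) diag = [4] → torsion [4]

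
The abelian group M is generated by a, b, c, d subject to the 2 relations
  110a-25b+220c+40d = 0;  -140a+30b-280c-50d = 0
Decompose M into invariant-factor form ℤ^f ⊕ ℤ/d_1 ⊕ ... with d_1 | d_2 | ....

rank_ℚ(R)=2; free=4−2=2
SNF(R) diag = [5, 10] → torsion [5, 10]

Answer: M ≅ ℤ^2 ⊕ ℤ/5 ⊕ ℤ/10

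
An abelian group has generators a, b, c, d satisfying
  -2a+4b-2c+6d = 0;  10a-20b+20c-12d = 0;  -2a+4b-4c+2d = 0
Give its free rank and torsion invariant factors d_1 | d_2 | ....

Answer: M ≅ ℤ^1 ⊕ ℤ/2 ⊕ ℤ/2 ⊕ ℤ/2

Derivation:
rank_ℚ(R)=3; free=4−3=1
SNF(R) diag = [2, 2, 2] → torsion [2, 2, 2]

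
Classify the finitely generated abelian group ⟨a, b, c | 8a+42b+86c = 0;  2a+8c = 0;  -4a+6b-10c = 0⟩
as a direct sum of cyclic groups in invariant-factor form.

Answer: M ≅ ℤ/2 ⊕ ℤ/6 ⊕ ℤ/12

Derivation:
rank_ℚ(R)=3; free=3−3=0
SNF(R) diag = [2, 6, 12] → torsion [2, 6, 12]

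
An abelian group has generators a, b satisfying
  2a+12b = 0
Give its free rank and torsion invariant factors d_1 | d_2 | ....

rank_ℚ(R)=1; free=2−1=1
SNF(R) diag = [2] → torsion [2]

Answer: M ≅ ℤ^1 ⊕ ℤ/2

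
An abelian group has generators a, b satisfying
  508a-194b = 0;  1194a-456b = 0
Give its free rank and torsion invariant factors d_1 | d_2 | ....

rank_ℚ(R)=2; free=2−2=0
SNF(R) diag = [2, 6] → torsion [2, 6]

Answer: M ≅ ℤ/2 ⊕ ℤ/6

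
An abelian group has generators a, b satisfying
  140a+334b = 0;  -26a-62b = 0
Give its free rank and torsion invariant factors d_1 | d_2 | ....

rank_ℚ(R)=2; free=2−2=0
SNF(R) diag = [2, 2] → torsion [2, 2]

Answer: M ≅ ℤ/2 ⊕ ℤ/2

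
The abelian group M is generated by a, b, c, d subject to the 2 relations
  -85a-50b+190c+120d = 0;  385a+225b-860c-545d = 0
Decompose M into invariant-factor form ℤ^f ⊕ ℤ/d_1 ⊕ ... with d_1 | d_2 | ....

rank_ℚ(R)=2; free=4−2=2
SNF(R) diag = [5, 5] → torsion [5, 5]

Answer: M ≅ ℤ^2 ⊕ ℤ/5 ⊕ ℤ/5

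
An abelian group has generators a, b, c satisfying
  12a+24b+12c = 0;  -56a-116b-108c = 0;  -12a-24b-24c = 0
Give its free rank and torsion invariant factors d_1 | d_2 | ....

Answer: M ≅ ℤ/4 ⊕ ℤ/12 ⊕ ℤ/12

Derivation:
rank_ℚ(R)=3; free=3−3=0
SNF(R) diag = [4, 12, 12] → torsion [4, 12, 12]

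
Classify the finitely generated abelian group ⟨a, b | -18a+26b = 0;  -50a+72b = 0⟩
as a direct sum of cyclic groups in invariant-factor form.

Answer: M ≅ ℤ/2 ⊕ ℤ/2

Derivation:
rank_ℚ(R)=2; free=2−2=0
SNF(R) diag = [2, 2] → torsion [2, 2]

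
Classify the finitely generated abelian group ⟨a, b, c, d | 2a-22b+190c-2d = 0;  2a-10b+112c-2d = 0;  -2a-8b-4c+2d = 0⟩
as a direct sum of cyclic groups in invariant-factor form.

Answer: M ≅ ℤ^1 ⊕ ℤ/2 ⊕ ℤ/6 ⊕ ℤ/18

Derivation:
rank_ℚ(R)=3; free=4−3=1
SNF(R) diag = [2, 6, 18] → torsion [2, 6, 18]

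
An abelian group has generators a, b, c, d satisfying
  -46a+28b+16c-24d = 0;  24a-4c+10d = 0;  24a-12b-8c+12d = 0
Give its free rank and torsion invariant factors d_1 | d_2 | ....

Answer: M ≅ ℤ^1 ⊕ ℤ/2 ⊕ ℤ/2 ⊕ ℤ/4

Derivation:
rank_ℚ(R)=3; free=4−3=1
SNF(R) diag = [2, 2, 4] → torsion [2, 2, 4]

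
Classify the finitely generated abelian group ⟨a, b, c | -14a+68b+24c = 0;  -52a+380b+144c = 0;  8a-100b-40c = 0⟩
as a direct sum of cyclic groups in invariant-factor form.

rank_ℚ(R)=3; free=3−3=0
SNF(R) diag = [2, 4, 8] → torsion [2, 4, 8]

Answer: M ≅ ℤ/2 ⊕ ℤ/4 ⊕ ℤ/8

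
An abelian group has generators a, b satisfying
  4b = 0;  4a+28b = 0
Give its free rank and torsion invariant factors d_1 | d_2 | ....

Answer: M ≅ ℤ/4 ⊕ ℤ/4

Derivation:
rank_ℚ(R)=2; free=2−2=0
SNF(R) diag = [4, 4] → torsion [4, 4]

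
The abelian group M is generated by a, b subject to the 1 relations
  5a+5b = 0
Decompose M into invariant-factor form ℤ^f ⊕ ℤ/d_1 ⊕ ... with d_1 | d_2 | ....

rank_ℚ(R)=1; free=2−1=1
SNF(R) diag = [5] → torsion [5]

Answer: M ≅ ℤ^1 ⊕ ℤ/5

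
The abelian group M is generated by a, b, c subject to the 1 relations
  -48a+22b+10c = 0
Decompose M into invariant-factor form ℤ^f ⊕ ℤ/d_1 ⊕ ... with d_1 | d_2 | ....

rank_ℚ(R)=1; free=3−1=2
SNF(R) diag = [2] → torsion [2]

Answer: M ≅ ℤ^2 ⊕ ℤ/2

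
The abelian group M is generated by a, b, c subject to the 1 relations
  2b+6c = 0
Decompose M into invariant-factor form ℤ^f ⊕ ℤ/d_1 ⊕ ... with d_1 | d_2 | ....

rank_ℚ(R)=1; free=3−1=2
SNF(R) diag = [2] → torsion [2]

Answer: M ≅ ℤ^2 ⊕ ℤ/2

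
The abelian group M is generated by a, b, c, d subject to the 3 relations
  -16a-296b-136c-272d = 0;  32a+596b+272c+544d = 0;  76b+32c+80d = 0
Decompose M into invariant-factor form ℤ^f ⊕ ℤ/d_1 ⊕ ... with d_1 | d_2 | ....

Answer: M ≅ ℤ^1 ⊕ ℤ/4 ⊕ ℤ/8 ⊕ ℤ/16

Derivation:
rank_ℚ(R)=3; free=4−3=1
SNF(R) diag = [4, 8, 16] → torsion [4, 8, 16]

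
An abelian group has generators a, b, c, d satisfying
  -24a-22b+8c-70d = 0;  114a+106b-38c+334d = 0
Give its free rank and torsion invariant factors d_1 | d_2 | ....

Answer: M ≅ ℤ^2 ⊕ ℤ/2 ⊕ ℤ/6

Derivation:
rank_ℚ(R)=2; free=4−2=2
SNF(R) diag = [2, 6] → torsion [2, 6]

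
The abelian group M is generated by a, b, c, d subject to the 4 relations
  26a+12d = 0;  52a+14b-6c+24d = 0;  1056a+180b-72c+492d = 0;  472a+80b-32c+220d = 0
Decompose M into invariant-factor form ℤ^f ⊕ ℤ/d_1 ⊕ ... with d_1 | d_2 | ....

rank_ℚ(R)=4; free=4−4=0
SNF(R) diag = [2, 2, 4, 12] → torsion [2, 2, 4, 12]

Answer: M ≅ ℤ/2 ⊕ ℤ/2 ⊕ ℤ/4 ⊕ ℤ/12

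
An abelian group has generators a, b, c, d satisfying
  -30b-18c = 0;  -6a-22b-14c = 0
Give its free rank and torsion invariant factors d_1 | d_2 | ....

rank_ℚ(R)=2; free=4−2=2
SNF(R) diag = [2, 6] → torsion [2, 6]

Answer: M ≅ ℤ^2 ⊕ ℤ/2 ⊕ ℤ/6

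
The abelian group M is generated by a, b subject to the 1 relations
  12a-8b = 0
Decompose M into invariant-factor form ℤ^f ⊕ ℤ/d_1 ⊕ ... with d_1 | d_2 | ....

Answer: M ≅ ℤ^1 ⊕ ℤ/4

Derivation:
rank_ℚ(R)=1; free=2−1=1
SNF(R) diag = [4] → torsion [4]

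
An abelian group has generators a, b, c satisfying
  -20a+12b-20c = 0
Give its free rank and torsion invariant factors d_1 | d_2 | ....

Answer: M ≅ ℤ^2 ⊕ ℤ/4

Derivation:
rank_ℚ(R)=1; free=3−1=2
SNF(R) diag = [4] → torsion [4]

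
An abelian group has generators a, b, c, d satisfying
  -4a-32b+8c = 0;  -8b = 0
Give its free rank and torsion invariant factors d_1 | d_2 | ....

rank_ℚ(R)=2; free=4−2=2
SNF(R) diag = [4, 8] → torsion [4, 8]

Answer: M ≅ ℤ^2 ⊕ ℤ/4 ⊕ ℤ/8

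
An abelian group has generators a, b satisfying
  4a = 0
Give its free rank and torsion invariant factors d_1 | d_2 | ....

rank_ℚ(R)=1; free=2−1=1
SNF(R) diag = [4] → torsion [4]

Answer: M ≅ ℤ^1 ⊕ ℤ/4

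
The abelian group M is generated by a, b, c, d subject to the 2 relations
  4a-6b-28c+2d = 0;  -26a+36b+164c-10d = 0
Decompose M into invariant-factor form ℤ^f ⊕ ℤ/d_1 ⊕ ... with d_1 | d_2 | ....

Answer: M ≅ ℤ^2 ⊕ ℤ/2 ⊕ ℤ/6

Derivation:
rank_ℚ(R)=2; free=4−2=2
SNF(R) diag = [2, 6] → torsion [2, 6]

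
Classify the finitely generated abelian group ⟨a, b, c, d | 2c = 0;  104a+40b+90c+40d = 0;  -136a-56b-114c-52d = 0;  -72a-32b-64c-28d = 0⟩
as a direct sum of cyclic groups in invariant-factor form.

Answer: M ≅ ℤ/2 ⊕ ℤ/4 ⊕ ℤ/8 ⊕ ℤ/8

Derivation:
rank_ℚ(R)=4; free=4−4=0
SNF(R) diag = [2, 4, 8, 8] → torsion [2, 4, 8, 8]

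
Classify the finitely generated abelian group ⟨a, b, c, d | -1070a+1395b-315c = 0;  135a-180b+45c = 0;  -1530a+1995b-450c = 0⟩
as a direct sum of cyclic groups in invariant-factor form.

Answer: M ≅ ℤ^1 ⊕ ℤ/5 ⊕ ℤ/15 ⊕ ℤ/45

Derivation:
rank_ℚ(R)=3; free=4−3=1
SNF(R) diag = [5, 15, 45] → torsion [5, 15, 45]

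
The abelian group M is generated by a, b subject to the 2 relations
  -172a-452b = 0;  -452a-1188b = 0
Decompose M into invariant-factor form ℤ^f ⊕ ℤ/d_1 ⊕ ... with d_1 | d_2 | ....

Answer: M ≅ ℤ/4 ⊕ ℤ/8

Derivation:
rank_ℚ(R)=2; free=2−2=0
SNF(R) diag = [4, 8] → torsion [4, 8]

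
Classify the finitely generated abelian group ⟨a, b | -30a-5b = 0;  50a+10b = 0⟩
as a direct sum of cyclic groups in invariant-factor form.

rank_ℚ(R)=2; free=2−2=0
SNF(R) diag = [5, 10] → torsion [5, 10]

Answer: M ≅ ℤ/5 ⊕ ℤ/10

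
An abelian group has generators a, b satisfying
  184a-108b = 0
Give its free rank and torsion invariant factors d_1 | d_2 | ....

rank_ℚ(R)=1; free=2−1=1
SNF(R) diag = [4] → torsion [4]

Answer: M ≅ ℤ^1 ⊕ ℤ/4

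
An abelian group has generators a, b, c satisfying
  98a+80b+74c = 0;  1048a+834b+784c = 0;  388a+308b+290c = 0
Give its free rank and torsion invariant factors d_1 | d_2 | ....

Answer: M ≅ ℤ/2 ⊕ ℤ/2 ⊕ ℤ/2

Derivation:
rank_ℚ(R)=3; free=3−3=0
SNF(R) diag = [2, 2, 2] → torsion [2, 2, 2]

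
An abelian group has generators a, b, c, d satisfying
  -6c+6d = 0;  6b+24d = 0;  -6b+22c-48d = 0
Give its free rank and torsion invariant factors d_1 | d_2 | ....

rank_ℚ(R)=3; free=4−3=1
SNF(R) diag = [2, 6, 6] → torsion [2, 6, 6]

Answer: M ≅ ℤ^1 ⊕ ℤ/2 ⊕ ℤ/6 ⊕ ℤ/6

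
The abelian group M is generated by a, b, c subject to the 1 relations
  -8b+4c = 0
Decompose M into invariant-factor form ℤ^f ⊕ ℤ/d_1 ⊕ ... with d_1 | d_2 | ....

rank_ℚ(R)=1; free=3−1=2
SNF(R) diag = [4] → torsion [4]

Answer: M ≅ ℤ^2 ⊕ ℤ/4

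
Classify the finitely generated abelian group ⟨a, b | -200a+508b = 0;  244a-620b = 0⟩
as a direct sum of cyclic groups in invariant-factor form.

Answer: M ≅ ℤ/4 ⊕ ℤ/12

Derivation:
rank_ℚ(R)=2; free=2−2=0
SNF(R) diag = [4, 12] → torsion [4, 12]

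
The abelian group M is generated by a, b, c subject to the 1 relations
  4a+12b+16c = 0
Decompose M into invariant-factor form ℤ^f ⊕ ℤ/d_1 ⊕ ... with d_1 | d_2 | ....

Answer: M ≅ ℤ^2 ⊕ ℤ/4

Derivation:
rank_ℚ(R)=1; free=3−1=2
SNF(R) diag = [4] → torsion [4]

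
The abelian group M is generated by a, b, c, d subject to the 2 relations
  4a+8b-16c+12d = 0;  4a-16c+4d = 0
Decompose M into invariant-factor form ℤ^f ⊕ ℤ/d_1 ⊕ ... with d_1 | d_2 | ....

rank_ℚ(R)=2; free=4−2=2
SNF(R) diag = [4, 8] → torsion [4, 8]

Answer: M ≅ ℤ^2 ⊕ ℤ/4 ⊕ ℤ/8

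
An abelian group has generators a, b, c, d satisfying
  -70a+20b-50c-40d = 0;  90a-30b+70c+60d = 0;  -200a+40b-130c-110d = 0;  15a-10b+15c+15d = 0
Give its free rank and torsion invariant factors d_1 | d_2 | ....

rank_ℚ(R)=4; free=4−4=0
SNF(R) diag = [5, 10, 10, 30] → torsion [5, 10, 10, 30]

Answer: M ≅ ℤ/5 ⊕ ℤ/10 ⊕ ℤ/10 ⊕ ℤ/30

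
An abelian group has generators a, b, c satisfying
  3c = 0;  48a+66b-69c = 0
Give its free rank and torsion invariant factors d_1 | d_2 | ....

rank_ℚ(R)=2; free=3−2=1
SNF(R) diag = [3, 6] → torsion [3, 6]

Answer: M ≅ ℤ^1 ⊕ ℤ/3 ⊕ ℤ/6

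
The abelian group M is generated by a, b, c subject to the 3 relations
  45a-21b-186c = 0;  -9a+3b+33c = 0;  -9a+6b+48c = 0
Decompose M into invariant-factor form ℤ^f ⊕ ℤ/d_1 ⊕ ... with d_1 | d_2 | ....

rank_ℚ(R)=3; free=3−3=0
SNF(R) diag = [3, 9, 9] → torsion [3, 9, 9]

Answer: M ≅ ℤ/3 ⊕ ℤ/9 ⊕ ℤ/9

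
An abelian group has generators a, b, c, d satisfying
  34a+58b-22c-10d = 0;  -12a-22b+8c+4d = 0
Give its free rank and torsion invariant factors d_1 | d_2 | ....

rank_ℚ(R)=2; free=4−2=2
SNF(R) diag = [2, 2] → torsion [2, 2]

Answer: M ≅ ℤ^2 ⊕ ℤ/2 ⊕ ℤ/2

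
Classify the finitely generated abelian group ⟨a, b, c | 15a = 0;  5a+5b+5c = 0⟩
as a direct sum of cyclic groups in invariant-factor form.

Answer: M ≅ ℤ^1 ⊕ ℤ/5 ⊕ ℤ/15

Derivation:
rank_ℚ(R)=2; free=3−2=1
SNF(R) diag = [5, 15] → torsion [5, 15]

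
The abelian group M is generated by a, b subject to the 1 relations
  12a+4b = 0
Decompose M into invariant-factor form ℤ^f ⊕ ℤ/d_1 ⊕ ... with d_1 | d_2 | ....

Answer: M ≅ ℤ^1 ⊕ ℤ/4

Derivation:
rank_ℚ(R)=1; free=2−1=1
SNF(R) diag = [4] → torsion [4]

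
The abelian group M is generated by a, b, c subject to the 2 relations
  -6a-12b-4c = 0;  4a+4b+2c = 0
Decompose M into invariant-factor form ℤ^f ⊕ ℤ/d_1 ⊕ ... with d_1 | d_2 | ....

rank_ℚ(R)=2; free=3−2=1
SNF(R) diag = [2, 2] → torsion [2, 2]

Answer: M ≅ ℤ^1 ⊕ ℤ/2 ⊕ ℤ/2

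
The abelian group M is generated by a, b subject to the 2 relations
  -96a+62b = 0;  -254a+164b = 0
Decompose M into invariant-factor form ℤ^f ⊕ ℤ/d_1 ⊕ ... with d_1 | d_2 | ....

rank_ℚ(R)=2; free=2−2=0
SNF(R) diag = [2, 2] → torsion [2, 2]

Answer: M ≅ ℤ/2 ⊕ ℤ/2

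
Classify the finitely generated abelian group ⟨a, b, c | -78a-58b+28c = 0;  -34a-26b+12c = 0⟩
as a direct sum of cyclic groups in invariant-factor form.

rank_ℚ(R)=2; free=3−2=1
SNF(R) diag = [2, 4] → torsion [2, 4]

Answer: M ≅ ℤ^1 ⊕ ℤ/2 ⊕ ℤ/4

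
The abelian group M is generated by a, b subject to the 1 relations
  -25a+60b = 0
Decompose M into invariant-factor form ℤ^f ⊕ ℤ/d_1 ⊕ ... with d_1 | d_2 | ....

Answer: M ≅ ℤ^1 ⊕ ℤ/5

Derivation:
rank_ℚ(R)=1; free=2−1=1
SNF(R) diag = [5] → torsion [5]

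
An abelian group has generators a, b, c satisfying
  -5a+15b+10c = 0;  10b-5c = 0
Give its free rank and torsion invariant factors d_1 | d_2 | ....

Answer: M ≅ ℤ^1 ⊕ ℤ/5 ⊕ ℤ/5

Derivation:
rank_ℚ(R)=2; free=3−2=1
SNF(R) diag = [5, 5] → torsion [5, 5]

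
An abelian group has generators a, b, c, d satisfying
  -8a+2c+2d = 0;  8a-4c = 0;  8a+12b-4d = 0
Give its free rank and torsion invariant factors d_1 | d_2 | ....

Answer: M ≅ ℤ^1 ⊕ ℤ/2 ⊕ ℤ/4 ⊕ ℤ/12

Derivation:
rank_ℚ(R)=3; free=4−3=1
SNF(R) diag = [2, 4, 12] → torsion [2, 4, 12]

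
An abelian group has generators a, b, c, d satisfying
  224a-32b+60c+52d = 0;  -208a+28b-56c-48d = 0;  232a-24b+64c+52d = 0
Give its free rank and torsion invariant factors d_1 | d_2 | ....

rank_ℚ(R)=3; free=4−3=1
SNF(R) diag = [4, 4, 4] → torsion [4, 4, 4]

Answer: M ≅ ℤ^1 ⊕ ℤ/4 ⊕ ℤ/4 ⊕ ℤ/4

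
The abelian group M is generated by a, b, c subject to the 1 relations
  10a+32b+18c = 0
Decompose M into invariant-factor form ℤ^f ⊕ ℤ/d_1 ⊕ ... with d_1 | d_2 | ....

Answer: M ≅ ℤ^2 ⊕ ℤ/2

Derivation:
rank_ℚ(R)=1; free=3−1=2
SNF(R) diag = [2] → torsion [2]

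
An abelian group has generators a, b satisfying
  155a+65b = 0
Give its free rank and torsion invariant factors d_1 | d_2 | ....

rank_ℚ(R)=1; free=2−1=1
SNF(R) diag = [5] → torsion [5]

Answer: M ≅ ℤ^1 ⊕ ℤ/5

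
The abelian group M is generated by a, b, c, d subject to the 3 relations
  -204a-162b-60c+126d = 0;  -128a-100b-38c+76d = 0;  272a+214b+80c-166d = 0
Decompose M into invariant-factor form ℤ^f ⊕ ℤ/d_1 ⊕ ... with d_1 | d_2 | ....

Answer: M ≅ ℤ^1 ⊕ ℤ/2 ⊕ ℤ/6 ⊕ ℤ/12

Derivation:
rank_ℚ(R)=3; free=4−3=1
SNF(R) diag = [2, 6, 12] → torsion [2, 6, 12]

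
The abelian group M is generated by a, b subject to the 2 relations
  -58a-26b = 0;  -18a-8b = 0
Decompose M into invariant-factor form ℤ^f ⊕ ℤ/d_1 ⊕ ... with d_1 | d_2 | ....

rank_ℚ(R)=2; free=2−2=0
SNF(R) diag = [2, 2] → torsion [2, 2]

Answer: M ≅ ℤ/2 ⊕ ℤ/2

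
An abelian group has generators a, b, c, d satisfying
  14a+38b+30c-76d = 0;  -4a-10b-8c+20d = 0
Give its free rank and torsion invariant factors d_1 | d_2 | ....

Answer: M ≅ ℤ^2 ⊕ ℤ/2 ⊕ ℤ/2

Derivation:
rank_ℚ(R)=2; free=4−2=2
SNF(R) diag = [2, 2] → torsion [2, 2]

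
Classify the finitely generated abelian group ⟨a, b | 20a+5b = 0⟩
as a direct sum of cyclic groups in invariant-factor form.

Answer: M ≅ ℤ^1 ⊕ ℤ/5

Derivation:
rank_ℚ(R)=1; free=2−1=1
SNF(R) diag = [5] → torsion [5]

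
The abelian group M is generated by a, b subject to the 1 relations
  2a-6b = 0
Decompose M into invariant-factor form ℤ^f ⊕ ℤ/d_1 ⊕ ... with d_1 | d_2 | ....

rank_ℚ(R)=1; free=2−1=1
SNF(R) diag = [2] → torsion [2]

Answer: M ≅ ℤ^1 ⊕ ℤ/2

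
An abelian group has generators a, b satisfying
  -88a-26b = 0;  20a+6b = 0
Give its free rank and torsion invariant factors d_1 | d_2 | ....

rank_ℚ(R)=2; free=2−2=0
SNF(R) diag = [2, 4] → torsion [2, 4]

Answer: M ≅ ℤ/2 ⊕ ℤ/4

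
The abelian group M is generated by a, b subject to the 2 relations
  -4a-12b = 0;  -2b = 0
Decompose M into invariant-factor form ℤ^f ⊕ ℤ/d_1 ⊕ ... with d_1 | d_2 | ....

rank_ℚ(R)=2; free=2−2=0
SNF(R) diag = [2, 4] → torsion [2, 4]

Answer: M ≅ ℤ/2 ⊕ ℤ/4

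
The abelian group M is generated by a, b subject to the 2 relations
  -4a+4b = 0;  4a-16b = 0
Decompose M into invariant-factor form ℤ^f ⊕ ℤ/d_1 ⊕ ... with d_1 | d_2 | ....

Answer: M ≅ ℤ/4 ⊕ ℤ/12

Derivation:
rank_ℚ(R)=2; free=2−2=0
SNF(R) diag = [4, 12] → torsion [4, 12]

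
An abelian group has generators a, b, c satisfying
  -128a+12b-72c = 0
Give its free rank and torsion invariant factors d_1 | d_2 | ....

Answer: M ≅ ℤ^2 ⊕ ℤ/4

Derivation:
rank_ℚ(R)=1; free=3−1=2
SNF(R) diag = [4] → torsion [4]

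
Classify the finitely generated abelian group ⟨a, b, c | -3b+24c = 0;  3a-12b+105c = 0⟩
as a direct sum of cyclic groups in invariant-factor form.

rank_ℚ(R)=2; free=3−2=1
SNF(R) diag = [3, 3] → torsion [3, 3]

Answer: M ≅ ℤ^1 ⊕ ℤ/3 ⊕ ℤ/3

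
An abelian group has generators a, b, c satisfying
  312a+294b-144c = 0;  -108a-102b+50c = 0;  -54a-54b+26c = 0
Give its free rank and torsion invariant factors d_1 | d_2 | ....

Answer: M ≅ ℤ/2 ⊕ ℤ/6 ⊕ ℤ/6

Derivation:
rank_ℚ(R)=3; free=3−3=0
SNF(R) diag = [2, 6, 6] → torsion [2, 6, 6]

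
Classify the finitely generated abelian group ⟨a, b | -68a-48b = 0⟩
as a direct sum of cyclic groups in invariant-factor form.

Answer: M ≅ ℤ^1 ⊕ ℤ/4

Derivation:
rank_ℚ(R)=1; free=2−1=1
SNF(R) diag = [4] → torsion [4]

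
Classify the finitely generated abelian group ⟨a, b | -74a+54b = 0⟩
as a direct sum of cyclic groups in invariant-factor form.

Answer: M ≅ ℤ^1 ⊕ ℤ/2

Derivation:
rank_ℚ(R)=1; free=2−1=1
SNF(R) diag = [2] → torsion [2]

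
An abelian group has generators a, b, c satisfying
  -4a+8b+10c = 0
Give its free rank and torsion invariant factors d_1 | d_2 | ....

Answer: M ≅ ℤ^2 ⊕ ℤ/2

Derivation:
rank_ℚ(R)=1; free=3−1=2
SNF(R) diag = [2] → torsion [2]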